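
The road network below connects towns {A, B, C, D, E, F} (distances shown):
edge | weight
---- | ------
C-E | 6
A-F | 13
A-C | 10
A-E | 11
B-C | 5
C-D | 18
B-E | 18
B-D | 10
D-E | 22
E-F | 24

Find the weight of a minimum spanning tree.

Sort edges by weight, then run Kruskal:
B-C (5): add. Components now {A} {B,C} {D} {E} {F}
C-E (6): add. Components now {A} {B,C,E} {D} {F}
A-C (10): add. Components now {A,B,C,E} {D} {F}
B-D (10): add. Components now {A,B,C,D,E} {F}
A-E (11): skip — A and E already connected.
A-F (13): add. Components now {A,B,C,D,E,F}
MST edges: B-C, C-E, A-C, B-D, A-F; total weight 5+6+10+10+13 = 44.

44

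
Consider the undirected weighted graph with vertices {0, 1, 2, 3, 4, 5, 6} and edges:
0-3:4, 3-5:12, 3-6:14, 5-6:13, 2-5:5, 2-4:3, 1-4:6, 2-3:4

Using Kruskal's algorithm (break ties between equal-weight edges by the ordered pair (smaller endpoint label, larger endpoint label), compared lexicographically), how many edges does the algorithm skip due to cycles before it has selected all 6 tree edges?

Kruskal: consider edges lightest-first.
2-4 (3): add — endpoints in different components.
0-3 (4): add — endpoints in different components.
2-3 (4): add — endpoints in different components.
2-5 (5): add — endpoints in different components.
1-4 (6): add — endpoints in different components.
3-5 (12): skip — 3 and 5 already connected.
5-6 (13): add — endpoints in different components.
Edges rejected before the tree was complete: 1.

1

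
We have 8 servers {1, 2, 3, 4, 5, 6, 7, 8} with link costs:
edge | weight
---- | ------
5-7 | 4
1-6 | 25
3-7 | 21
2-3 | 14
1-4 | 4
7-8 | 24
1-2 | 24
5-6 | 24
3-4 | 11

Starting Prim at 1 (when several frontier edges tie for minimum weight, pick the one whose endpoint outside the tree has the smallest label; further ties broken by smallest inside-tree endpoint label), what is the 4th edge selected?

Prim's algorithm from 1:
Step 1: cheapest edge leaving the tree is 1-4 (4); add 4.
Step 2: cheapest edge leaving the tree is 3-4 (11); add 3.
Step 3: cheapest edge leaving the tree is 2-3 (14); add 2.
Step 4: cheapest edge leaving the tree is 3-7 (21); add 7.
Step 5: cheapest edge leaving the tree is 5-7 (4); add 5.
Step 6: cheapest edge leaving the tree is 5-6 (24); add 6.
Step 7: cheapest edge leaving the tree is 7-8 (24); add 8.
The 4th edge added is 3-7.

3-7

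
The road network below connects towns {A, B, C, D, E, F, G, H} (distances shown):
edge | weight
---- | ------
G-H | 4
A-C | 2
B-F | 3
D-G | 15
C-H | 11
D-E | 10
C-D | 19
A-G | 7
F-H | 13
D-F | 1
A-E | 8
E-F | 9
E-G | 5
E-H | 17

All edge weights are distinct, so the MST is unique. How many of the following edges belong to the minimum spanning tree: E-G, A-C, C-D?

2

Kruskal: consider edges lightest-first.
D-F (1): add — endpoints in different components.
A-C (2): add — endpoints in different components.
B-F (3): add — endpoints in different components.
G-H (4): add — endpoints in different components.
E-G (5): add — endpoints in different components.
A-G (7): add — endpoints in different components.
A-E (8): skip — A and E already connected.
E-F (9): add — endpoints in different components.
MST edge set: {D-F, A-C, B-F, G-H, E-G, A-G, E-F}.
Of the listed edges, {E-G, A-C} are in the MST → 2.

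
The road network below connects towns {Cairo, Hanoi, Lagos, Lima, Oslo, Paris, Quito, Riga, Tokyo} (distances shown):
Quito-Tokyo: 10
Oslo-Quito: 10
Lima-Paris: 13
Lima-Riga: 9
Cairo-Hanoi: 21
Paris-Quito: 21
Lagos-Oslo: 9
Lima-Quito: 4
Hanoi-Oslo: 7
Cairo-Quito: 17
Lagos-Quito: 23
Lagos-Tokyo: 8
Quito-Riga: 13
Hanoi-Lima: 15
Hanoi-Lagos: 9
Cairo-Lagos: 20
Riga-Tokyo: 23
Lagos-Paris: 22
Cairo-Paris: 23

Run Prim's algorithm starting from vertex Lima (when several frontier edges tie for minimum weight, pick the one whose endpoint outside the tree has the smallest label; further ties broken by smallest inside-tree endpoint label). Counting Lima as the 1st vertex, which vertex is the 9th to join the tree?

Cairo

Prim, starting at Lima.
Step 1: cheapest edge leaving the tree is Lima-Quito (4); add Quito.
Step 2: cheapest edge leaving the tree is Lima-Riga (9); add Riga.
Step 3: cheapest edge leaving the tree is Oslo-Quito (10); add Oslo.
Step 4: cheapest edge leaving the tree is Hanoi-Oslo (7); add Hanoi.
Step 5: cheapest edge leaving the tree is Hanoi-Lagos (9); add Lagos.
Step 6: cheapest edge leaving the tree is Lagos-Tokyo (8); add Tokyo.
Step 7: cheapest edge leaving the tree is Lima-Paris (13); add Paris.
Step 8: cheapest edge leaving the tree is Cairo-Quito (17); add Cairo.
Vertex order: Lima, Quito, Riga, Oslo, Hanoi, Lagos, Tokyo, Paris, Cairo. The 9th vertex is Cairo.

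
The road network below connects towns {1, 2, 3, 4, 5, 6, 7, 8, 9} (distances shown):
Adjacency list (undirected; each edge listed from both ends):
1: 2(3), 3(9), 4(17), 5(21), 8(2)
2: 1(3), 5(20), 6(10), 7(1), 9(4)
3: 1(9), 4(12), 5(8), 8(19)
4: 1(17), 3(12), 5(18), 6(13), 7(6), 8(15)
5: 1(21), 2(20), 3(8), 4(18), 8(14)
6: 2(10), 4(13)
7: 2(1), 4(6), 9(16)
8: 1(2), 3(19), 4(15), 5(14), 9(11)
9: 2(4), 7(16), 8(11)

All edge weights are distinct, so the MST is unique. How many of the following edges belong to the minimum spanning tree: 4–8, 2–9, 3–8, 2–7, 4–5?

Sort edges by weight, then run Kruskal:
2–7 (1): add — endpoints in different components.
1–8 (2): add — endpoints in different components.
1–2 (3): add — endpoints in different components.
2–9 (4): add — endpoints in different components.
4–7 (6): add — endpoints in different components.
3–5 (8): add — endpoints in different components.
1–3 (9): add — endpoints in different components.
2–6 (10): add — endpoints in different components.
MST edge set: {2–7, 1–8, 1–2, 2–9, 4–7, 3–5, 1–3, 2–6}.
Of the listed edges, {2–9, 2–7} are in the MST → 2.

2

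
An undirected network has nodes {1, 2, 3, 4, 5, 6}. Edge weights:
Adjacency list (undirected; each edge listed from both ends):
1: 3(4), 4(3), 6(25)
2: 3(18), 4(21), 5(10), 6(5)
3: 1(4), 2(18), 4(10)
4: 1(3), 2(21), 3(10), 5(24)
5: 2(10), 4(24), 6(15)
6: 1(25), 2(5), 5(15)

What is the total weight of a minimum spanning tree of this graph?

40

Kruskal's algorithm — process edges by increasing weight (ties by edge label):
1–4 (3): add — endpoints in different components.
1–3 (4): add — endpoints in different components.
2–6 (5): add — endpoints in different components.
2–5 (10): add — endpoints in different components.
3–4 (10): skip — 3 and 4 already connected.
5–6 (15): skip — 5 and 6 already connected.
2–3 (18): add — endpoints in different components.
MST edges: 1–4, 1–3, 2–6, 2–5, 2–3; total weight 3+4+5+10+18 = 40.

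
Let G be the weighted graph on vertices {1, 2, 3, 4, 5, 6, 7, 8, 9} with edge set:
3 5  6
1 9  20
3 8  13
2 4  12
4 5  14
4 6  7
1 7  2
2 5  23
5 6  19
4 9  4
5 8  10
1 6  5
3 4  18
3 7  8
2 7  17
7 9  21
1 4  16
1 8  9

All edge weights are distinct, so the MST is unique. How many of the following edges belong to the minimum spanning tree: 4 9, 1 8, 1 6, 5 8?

Kruskal's algorithm — process edges by increasing weight (ties by edge label):
1 7 (2): add — endpoints in different components.
4 9 (4): add — endpoints in different components.
1 6 (5): add — endpoints in different components.
3 5 (6): add — endpoints in different components.
4 6 (7): add — endpoints in different components.
3 7 (8): add — endpoints in different components.
1 8 (9): add — endpoints in different components.
5 8 (10): skip — 5 and 8 already connected.
2 4 (12): add — endpoints in different components.
MST edge set: {1 7, 4 9, 1 6, 3 5, 4 6, 3 7, 1 8, 2 4}.
Of the listed edges, {4 9, 1 8, 1 6} are in the MST → 3.

3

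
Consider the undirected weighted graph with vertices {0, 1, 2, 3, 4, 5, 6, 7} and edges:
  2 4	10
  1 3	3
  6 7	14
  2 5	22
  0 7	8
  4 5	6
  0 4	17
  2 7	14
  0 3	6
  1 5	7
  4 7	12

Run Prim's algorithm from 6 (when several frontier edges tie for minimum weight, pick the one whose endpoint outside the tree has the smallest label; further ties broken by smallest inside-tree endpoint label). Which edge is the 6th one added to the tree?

4-5

Grow the tree from 6 using Prim:
Step 1: cheapest edge leaving the tree is 6 7 (14); add 7.
Step 2: cheapest edge leaving the tree is 0 7 (8); add 0.
Step 3: cheapest edge leaving the tree is 0 3 (6); add 3.
Step 4: cheapest edge leaving the tree is 1 3 (3); add 1.
Step 5: cheapest edge leaving the tree is 1 5 (7); add 5.
Step 6: cheapest edge leaving the tree is 4 5 (6); add 4.
Step 7: cheapest edge leaving the tree is 2 4 (10); add 2.
The 6th edge added is 4 5.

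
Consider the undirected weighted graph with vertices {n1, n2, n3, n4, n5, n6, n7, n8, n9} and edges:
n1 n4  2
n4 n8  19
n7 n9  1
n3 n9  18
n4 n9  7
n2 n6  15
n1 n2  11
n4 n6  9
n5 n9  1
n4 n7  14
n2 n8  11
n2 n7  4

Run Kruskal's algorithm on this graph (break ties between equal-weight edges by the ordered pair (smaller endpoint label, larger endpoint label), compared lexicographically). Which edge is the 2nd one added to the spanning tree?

n7-n9

Sort edges by weight, then run Kruskal:
n5 n9 (1): add — endpoints in different components.
n7 n9 (1): add — endpoints in different components.
n1 n4 (2): add — endpoints in different components.
n2 n7 (4): add — endpoints in different components.
n4 n9 (7): add — endpoints in different components.
n4 n6 (9): add — endpoints in different components.
n1 n2 (11): skip — n2 and n1 already connected.
n2 n8 (11): add — endpoints in different components.
n4 n7 (14): skip — n7 and n4 already connected.
n2 n6 (15): skip — n2 and n6 already connected.
n3 n9 (18): add — endpoints in different components.
The 2nd edge added is n7 n9.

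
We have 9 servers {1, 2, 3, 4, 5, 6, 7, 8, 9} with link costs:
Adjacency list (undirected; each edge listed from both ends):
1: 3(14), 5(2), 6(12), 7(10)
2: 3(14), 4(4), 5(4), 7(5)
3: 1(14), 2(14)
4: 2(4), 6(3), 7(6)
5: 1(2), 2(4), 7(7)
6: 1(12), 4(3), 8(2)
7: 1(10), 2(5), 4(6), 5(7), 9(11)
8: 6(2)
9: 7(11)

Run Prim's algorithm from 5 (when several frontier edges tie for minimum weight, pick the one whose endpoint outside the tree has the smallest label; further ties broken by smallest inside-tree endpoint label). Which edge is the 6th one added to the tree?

Prim's algorithm from 5:
Step 1: cheapest edge leaving the tree is 1 5 (2); add 1.
Step 2: cheapest edge leaving the tree is 2 5 (4); add 2.
Step 3: cheapest edge leaving the tree is 2 4 (4); add 4.
Step 4: cheapest edge leaving the tree is 4 6 (3); add 6.
Step 5: cheapest edge leaving the tree is 6 8 (2); add 8.
Step 6: cheapest edge leaving the tree is 2 7 (5); add 7.
Step 7: cheapest edge leaving the tree is 7 9 (11); add 9.
Step 8: cheapest edge leaving the tree is 1 3 (14); add 3.
The 6th edge added is 2 7.

2-7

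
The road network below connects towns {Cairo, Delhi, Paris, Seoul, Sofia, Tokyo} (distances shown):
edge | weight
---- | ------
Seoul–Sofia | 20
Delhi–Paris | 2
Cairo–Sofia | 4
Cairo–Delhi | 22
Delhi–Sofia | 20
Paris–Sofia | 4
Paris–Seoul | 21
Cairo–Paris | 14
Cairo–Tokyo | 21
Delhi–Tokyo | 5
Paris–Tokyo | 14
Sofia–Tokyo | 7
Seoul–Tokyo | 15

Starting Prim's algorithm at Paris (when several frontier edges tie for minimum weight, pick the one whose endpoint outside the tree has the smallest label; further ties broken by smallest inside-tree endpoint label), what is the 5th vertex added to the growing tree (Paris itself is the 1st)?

Tokyo

Prim's algorithm from Paris:
Step 1: cheapest edge leaving the tree is Delhi–Paris (2); add Delhi.
Step 2: cheapest edge leaving the tree is Paris–Sofia (4); add Sofia.
Step 3: cheapest edge leaving the tree is Cairo–Sofia (4); add Cairo.
Step 4: cheapest edge leaving the tree is Delhi–Tokyo (5); add Tokyo.
Step 5: cheapest edge leaving the tree is Seoul–Tokyo (15); add Seoul.
Vertex order: Paris, Delhi, Sofia, Cairo, Tokyo, Seoul. The 5th vertex is Tokyo.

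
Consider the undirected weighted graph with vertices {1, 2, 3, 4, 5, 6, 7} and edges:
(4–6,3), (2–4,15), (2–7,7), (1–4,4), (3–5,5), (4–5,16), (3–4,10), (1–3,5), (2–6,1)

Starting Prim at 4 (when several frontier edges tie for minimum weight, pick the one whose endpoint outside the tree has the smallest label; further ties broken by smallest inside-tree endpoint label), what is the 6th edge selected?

Grow the tree from 4 using Prim:
Step 1: frontier [4–6 3, 1–4 4, 3–4 10, 2–4 15, 4–5 16] → take 4–6 (3); add 6.
Step 2: frontier [1–4 4, 3–4 10, 2–4 15, 4–5 16, 2–6 1] → take 2–6 (1); add 2.
Step 3: frontier [2–7 7, 1–4 4, 3–4 10, 4–5 16] → take 1–4 (4); add 1.
Step 4: frontier [1–3 5, 2–7 7, 3–4 10, 4–5 16] → take 1–3 (5); add 3.
Step 5: frontier [2–7 7, 3–5 5, 4–5 16] → take 3–5 (5); add 5.
Step 6: frontier [2–7 7] → take 2–7 (7); add 7.
The 6th edge added is 2–7.

2-7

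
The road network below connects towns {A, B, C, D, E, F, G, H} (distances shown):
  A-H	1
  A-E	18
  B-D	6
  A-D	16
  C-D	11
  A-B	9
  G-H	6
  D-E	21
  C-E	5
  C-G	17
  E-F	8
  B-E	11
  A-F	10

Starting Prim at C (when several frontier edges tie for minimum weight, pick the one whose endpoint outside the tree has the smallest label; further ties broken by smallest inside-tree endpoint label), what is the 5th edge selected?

G-H

Grow the tree from C using Prim:
Step 1: frontier [C-E 5, C-D 11, C-G 17] → take C-E (5); add E.
Step 2: frontier [C-D 11, C-G 17, E-F 8, B-E 11, A-E 18, D-E 21] → take E-F (8); add F.
Step 3: frontier [C-D 11, C-G 17, B-E 11, A-E 18, D-E 21, A-F 10] → take A-F (10); add A.
Step 4: frontier [A-H 1, A-B 9, A-D 16, C-D 11, C-G 17, B-E 11, D-E 21] → take A-H (1); add H.
Step 5: frontier [A-B 9, A-D 16, C-D 11, C-G 17, B-E 11, D-E 21, G-H 6] → take G-H (6); add G.
Step 6: frontier [A-B 9, A-D 16, C-D 11, B-E 11, D-E 21] → take A-B (9); add B.
Step 7: frontier [A-D 16, B-D 6, C-D 11, D-E 21] → take B-D (6); add D.
The 5th edge added is G-H.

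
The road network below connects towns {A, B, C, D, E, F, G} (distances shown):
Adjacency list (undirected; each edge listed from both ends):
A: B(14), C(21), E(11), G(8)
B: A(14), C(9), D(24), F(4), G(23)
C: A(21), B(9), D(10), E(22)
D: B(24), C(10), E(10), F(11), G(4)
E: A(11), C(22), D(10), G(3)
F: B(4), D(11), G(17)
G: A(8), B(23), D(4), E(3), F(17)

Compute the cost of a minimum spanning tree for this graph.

Grow the tree from D using Prim:
Step 1: cheapest edge leaving the tree is D-G (4); add G.
Step 2: cheapest edge leaving the tree is E-G (3); add E.
Step 3: cheapest edge leaving the tree is A-G (8); add A.
Step 4: cheapest edge leaving the tree is C-D (10); add C.
Step 5: cheapest edge leaving the tree is B-C (9); add B.
Step 6: cheapest edge leaving the tree is B-F (4); add F.
MST edges: D-G, E-G, A-G, C-D, B-C, B-F; total weight 4+3+8+10+9+4 = 38.

38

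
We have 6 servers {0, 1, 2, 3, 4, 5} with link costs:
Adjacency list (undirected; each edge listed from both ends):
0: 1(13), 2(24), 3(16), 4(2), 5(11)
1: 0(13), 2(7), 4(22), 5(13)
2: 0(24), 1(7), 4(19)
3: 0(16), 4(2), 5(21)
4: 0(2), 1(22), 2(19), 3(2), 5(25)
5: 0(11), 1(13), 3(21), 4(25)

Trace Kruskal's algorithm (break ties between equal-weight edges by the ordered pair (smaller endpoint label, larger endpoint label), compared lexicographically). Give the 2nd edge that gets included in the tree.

Kruskal's algorithm — process edges by increasing weight (ties by edge label):
0–4 (2): add. Components now {0,4} {1} {2} {3} {5}
3–4 (2): add. Components now {0,3,4} {1} {2} {5}
1–2 (7): add. Components now {0,3,4} {1,2} {5}
0–5 (11): add. Components now {0,3,4,5} {1,2}
0–1 (13): add. Components now {0,1,2,3,4,5}
The 2nd edge added is 3–4.

3-4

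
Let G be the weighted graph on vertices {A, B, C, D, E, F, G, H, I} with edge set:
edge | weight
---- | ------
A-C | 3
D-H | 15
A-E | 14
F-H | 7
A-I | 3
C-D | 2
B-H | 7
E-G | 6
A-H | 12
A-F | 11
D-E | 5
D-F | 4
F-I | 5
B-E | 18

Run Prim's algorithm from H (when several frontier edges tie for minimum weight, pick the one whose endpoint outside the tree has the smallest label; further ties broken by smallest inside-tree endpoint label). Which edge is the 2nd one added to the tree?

Prim's algorithm from H:
Step 1: frontier [B-H 7, F-H 7, A-H 12, D-H 15] → take B-H (7); add B.
Step 2: frontier [B-E 18, F-H 7, A-H 12, D-H 15] → take F-H (7); add F.
Step 3: frontier [B-E 18, D-F 4, F-I 5, A-F 11, A-H 12, D-H 15] → take D-F (4); add D.
Step 4: frontier [B-E 18, C-D 2, D-E 5, F-I 5, A-F 11, A-H 12] → take C-D (2); add C.
Step 5: frontier [B-E 18, A-C 3, D-E 5, F-I 5, A-F 11, A-H 12] → take A-C (3); add A.
Step 6: frontier [A-I 3, A-E 14, B-E 18, D-E 5, F-I 5] → take A-I (3); add I.
Step 7: frontier [A-E 14, B-E 18, D-E 5] → take D-E (5); add E.
Step 8: frontier [E-G 6] → take E-G (6); add G.
The 2nd edge added is F-H.

F-H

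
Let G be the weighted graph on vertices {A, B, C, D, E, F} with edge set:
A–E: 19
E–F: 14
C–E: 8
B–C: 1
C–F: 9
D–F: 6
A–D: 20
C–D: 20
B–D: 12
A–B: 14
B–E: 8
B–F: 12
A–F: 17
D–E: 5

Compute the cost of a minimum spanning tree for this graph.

Grow the tree from C using Prim:
Step 1: frontier [B–C 1, C–E 8, C–F 9, C–D 20] → take B–C (1); add B.
Step 2: frontier [B–E 8, B–D 12, B–F 12, A–B 14, C–E 8, C–F 9, C–D 20] → take B–E (8); add E.
Step 3: frontier [B–D 12, B–F 12, A–B 14, C–F 9, C–D 20, D–E 5, E–F 14, A–E 19] → take D–E (5); add D.
Step 4: frontier [B–F 12, A–B 14, C–F 9, D–F 6, A–D 20, E–F 14, A–E 19] → take D–F (6); add F.
Step 5: frontier [A–B 14, A–D 20, A–E 19, A–F 17] → take A–B (14); add A.
MST edges: B–C, B–E, D–E, D–F, A–B; total weight 1+8+5+6+14 = 34.

34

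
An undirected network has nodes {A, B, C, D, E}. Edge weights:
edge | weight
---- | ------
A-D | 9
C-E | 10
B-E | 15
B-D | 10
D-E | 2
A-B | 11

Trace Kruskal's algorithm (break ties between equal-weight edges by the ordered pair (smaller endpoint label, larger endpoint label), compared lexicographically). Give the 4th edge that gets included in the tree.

Kruskal's algorithm — process edges by increasing weight (ties by edge label):
D-E (2): add. Components now {A} {B} {C} {D,E}
A-D (9): add. Components now {A,D,E} {B} {C}
B-D (10): add. Components now {A,B,D,E} {C}
C-E (10): add. Components now {A,B,C,D,E}
The 4th edge added is C-E.

C-E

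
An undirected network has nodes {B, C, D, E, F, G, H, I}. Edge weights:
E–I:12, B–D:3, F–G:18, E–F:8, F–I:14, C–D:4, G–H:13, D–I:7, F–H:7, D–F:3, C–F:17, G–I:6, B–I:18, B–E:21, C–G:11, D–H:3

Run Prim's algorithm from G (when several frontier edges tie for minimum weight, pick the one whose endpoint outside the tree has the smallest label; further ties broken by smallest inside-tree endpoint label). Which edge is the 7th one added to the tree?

Prim's algorithm from G:
Step 1: cheapest edge leaving the tree is G–I (6); add I.
Step 2: cheapest edge leaving the tree is D–I (7); add D.
Step 3: cheapest edge leaving the tree is B–D (3); add B.
Step 4: cheapest edge leaving the tree is D–F (3); add F.
Step 5: cheapest edge leaving the tree is D–H (3); add H.
Step 6: cheapest edge leaving the tree is C–D (4); add C.
Step 7: cheapest edge leaving the tree is E–F (8); add E.
The 7th edge added is E–F.

E-F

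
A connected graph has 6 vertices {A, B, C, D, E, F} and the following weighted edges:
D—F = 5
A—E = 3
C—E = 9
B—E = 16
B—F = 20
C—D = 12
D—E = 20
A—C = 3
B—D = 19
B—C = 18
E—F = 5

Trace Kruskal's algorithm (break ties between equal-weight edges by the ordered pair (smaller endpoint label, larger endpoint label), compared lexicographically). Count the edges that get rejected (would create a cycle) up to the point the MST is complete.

Kruskal's algorithm — process edges by increasing weight (ties by edge label):
A—C (3): add — endpoints in different components.
A—E (3): add — endpoints in different components.
D—F (5): add — endpoints in different components.
E—F (5): add — endpoints in different components.
C—E (9): skip — C and E already connected.
C—D (12): skip — C and D already connected.
B—E (16): add — endpoints in different components.
Edges rejected before the tree was complete: 2.

2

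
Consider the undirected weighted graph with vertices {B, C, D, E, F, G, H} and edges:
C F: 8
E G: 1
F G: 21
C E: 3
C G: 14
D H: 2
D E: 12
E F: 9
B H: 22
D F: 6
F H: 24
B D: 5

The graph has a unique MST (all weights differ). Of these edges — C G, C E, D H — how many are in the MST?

2

Kruskal's algorithm — process edges by increasing weight (ties by edge label):
E G (1): add — endpoints in different components.
D H (2): add — endpoints in different components.
C E (3): add — endpoints in different components.
B D (5): add — endpoints in different components.
D F (6): add — endpoints in different components.
C F (8): add — endpoints in different components.
MST edge set: {E G, D H, C E, B D, D F, C F}.
Of the listed edges, {C E, D H} are in the MST → 2.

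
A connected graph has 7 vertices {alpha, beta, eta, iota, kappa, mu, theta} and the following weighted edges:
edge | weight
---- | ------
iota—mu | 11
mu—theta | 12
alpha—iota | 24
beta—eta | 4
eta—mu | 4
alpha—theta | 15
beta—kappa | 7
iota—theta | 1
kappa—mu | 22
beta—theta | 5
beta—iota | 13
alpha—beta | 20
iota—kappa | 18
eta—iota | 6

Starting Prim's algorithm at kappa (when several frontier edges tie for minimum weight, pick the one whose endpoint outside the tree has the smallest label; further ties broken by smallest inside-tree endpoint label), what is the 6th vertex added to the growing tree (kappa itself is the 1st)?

Prim's algorithm from kappa:
Step 1: frontier [beta—kappa 7, iota—kappa 18, kappa—mu 22] → take beta—kappa (7); add beta.
Step 2: frontier [beta—eta 4, beta—theta 5, beta—iota 13, alpha—beta 20, iota—kappa 18, kappa—mu 22] → take beta—eta (4); add eta.
Step 3: frontier [beta—theta 5, beta—iota 13, alpha—beta 20, eta—mu 4, eta—iota 6, iota—kappa 18, kappa—mu 22] → take eta—mu (4); add mu.
Step 4: frontier [beta—theta 5, beta—iota 13, alpha—beta 20, eta—iota 6, iota—kappa 18, iota—mu 11, mu—theta 12] → take beta—theta (5); add theta.
Step 5: frontier [beta—iota 13, alpha—beta 20, eta—iota 6, iota—kappa 18, iota—mu 11, iota—theta 1, alpha—theta 15] → take iota—theta (1); add iota.
Step 6: frontier [alpha—beta 20, alpha—iota 24, alpha—theta 15] → take alpha—theta (15); add alpha.
Vertex order: kappa, beta, eta, mu, theta, iota, alpha. The 6th vertex is iota.

iota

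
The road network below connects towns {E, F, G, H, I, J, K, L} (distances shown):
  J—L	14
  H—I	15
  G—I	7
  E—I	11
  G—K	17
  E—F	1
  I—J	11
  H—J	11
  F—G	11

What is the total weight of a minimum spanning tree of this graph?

Prim, starting at I.
Step 1: cheapest edge leaving the tree is G—I (7); add G.
Step 2: cheapest edge leaving the tree is E—I (11); add E.
Step 3: cheapest edge leaving the tree is E—F (1); add F.
Step 4: cheapest edge leaving the tree is I—J (11); add J.
Step 5: cheapest edge leaving the tree is H—J (11); add H.
Step 6: cheapest edge leaving the tree is J—L (14); add L.
Step 7: cheapest edge leaving the tree is G—K (17); add K.
MST edges: G—I, E—I, E—F, I—J, H—J, J—L, G—K; total weight 7+11+1+11+11+14+17 = 72.

72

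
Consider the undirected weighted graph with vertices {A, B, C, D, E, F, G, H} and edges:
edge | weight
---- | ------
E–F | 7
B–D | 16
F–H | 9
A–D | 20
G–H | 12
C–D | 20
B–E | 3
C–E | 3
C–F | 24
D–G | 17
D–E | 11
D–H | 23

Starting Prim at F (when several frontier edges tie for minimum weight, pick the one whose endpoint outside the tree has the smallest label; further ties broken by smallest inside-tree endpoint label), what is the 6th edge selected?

G-H

Prim's algorithm from F:
Step 1: cheapest edge leaving the tree is E–F (7); add E.
Step 2: cheapest edge leaving the tree is B–E (3); add B.
Step 3: cheapest edge leaving the tree is C–E (3); add C.
Step 4: cheapest edge leaving the tree is F–H (9); add H.
Step 5: cheapest edge leaving the tree is D–E (11); add D.
Step 6: cheapest edge leaving the tree is G–H (12); add G.
Step 7: cheapest edge leaving the tree is A–D (20); add A.
The 6th edge added is G–H.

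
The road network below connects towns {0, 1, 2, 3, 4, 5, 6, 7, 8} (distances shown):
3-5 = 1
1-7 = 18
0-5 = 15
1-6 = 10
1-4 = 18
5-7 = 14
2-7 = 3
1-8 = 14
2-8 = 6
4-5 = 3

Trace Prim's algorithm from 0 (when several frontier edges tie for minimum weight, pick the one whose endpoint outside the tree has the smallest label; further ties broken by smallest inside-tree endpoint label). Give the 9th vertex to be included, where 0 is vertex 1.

Prim's algorithm from 0:
Step 1: cheapest edge leaving the tree is 0-5 (15); add 5.
Step 2: cheapest edge leaving the tree is 3-5 (1); add 3.
Step 3: cheapest edge leaving the tree is 4-5 (3); add 4.
Step 4: cheapest edge leaving the tree is 5-7 (14); add 7.
Step 5: cheapest edge leaving the tree is 2-7 (3); add 2.
Step 6: cheapest edge leaving the tree is 2-8 (6); add 8.
Step 7: cheapest edge leaving the tree is 1-8 (14); add 1.
Step 8: cheapest edge leaving the tree is 1-6 (10); add 6.
Vertex order: 0, 5, 3, 4, 7, 2, 8, 1, 6. The 9th vertex is 6.

6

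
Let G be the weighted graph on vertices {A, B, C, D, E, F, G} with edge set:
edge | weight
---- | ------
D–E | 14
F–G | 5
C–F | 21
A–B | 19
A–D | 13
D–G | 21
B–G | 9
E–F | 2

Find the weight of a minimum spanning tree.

64

Grow the tree from E using Prim:
Step 1: frontier [E–F 2, D–E 14] → take E–F (2); add F.
Step 2: frontier [D–E 14, F–G 5, C–F 21] → take F–G (5); add G.
Step 3: frontier [D–E 14, C–F 21, B–G 9, D–G 21] → take B–G (9); add B.
Step 4: frontier [A–B 19, D–E 14, C–F 21, D–G 21] → take D–E (14); add D.
Step 5: frontier [A–B 19, A–D 13, C–F 21] → take A–D (13); add A.
Step 6: frontier [C–F 21] → take C–F (21); add C.
MST edges: E–F, F–G, B–G, D–E, A–D, C–F; total weight 2+5+9+14+13+21 = 64.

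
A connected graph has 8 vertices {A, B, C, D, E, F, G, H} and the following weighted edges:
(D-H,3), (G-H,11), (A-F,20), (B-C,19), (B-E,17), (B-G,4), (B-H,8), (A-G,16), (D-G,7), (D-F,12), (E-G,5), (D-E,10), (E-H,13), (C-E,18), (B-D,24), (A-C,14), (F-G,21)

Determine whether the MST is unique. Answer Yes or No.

Kruskal's algorithm — process edges by increasing weight (ties by edge label):
D-H (3): add — endpoints in different components.
B-G (4): add — endpoints in different components.
E-G (5): add — endpoints in different components.
D-G (7): add — endpoints in different components.
B-H (8): skip — B and H already connected.
D-E (10): skip — D and E already connected.
G-H (11): skip — G and H already connected.
D-F (12): add — endpoints in different components.
E-H (13): skip — E and H already connected.
A-C (14): add — endpoints in different components.
A-G (16): add — endpoints in different components.
Every non-tree edge has weight strictly greater than the heaviest edge on the tree path between its endpoints, so the MST is unique.

Yes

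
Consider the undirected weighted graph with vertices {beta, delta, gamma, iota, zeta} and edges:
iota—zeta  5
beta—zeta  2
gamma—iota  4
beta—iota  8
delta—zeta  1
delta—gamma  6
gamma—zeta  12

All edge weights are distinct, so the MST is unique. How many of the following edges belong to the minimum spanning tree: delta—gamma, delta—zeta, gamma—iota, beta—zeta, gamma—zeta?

3

Kruskal's algorithm — process edges by increasing weight (ties by edge label):
delta—zeta (1): add — endpoints in different components.
beta—zeta (2): add — endpoints in different components.
gamma—iota (4): add — endpoints in different components.
iota—zeta (5): add — endpoints in different components.
MST edge set: {delta—zeta, beta—zeta, gamma—iota, iota—zeta}.
Of the listed edges, {delta—zeta, gamma—iota, beta—zeta} are in the MST → 3.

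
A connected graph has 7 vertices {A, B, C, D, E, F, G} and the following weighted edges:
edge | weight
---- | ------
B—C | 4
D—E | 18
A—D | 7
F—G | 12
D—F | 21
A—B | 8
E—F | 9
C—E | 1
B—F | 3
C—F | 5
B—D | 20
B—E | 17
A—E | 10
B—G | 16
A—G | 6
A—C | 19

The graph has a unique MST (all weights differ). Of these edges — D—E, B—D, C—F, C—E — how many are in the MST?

1

Kruskal: consider edges lightest-first.
C—E (1): add — endpoints in different components.
B—F (3): add — endpoints in different components.
B—C (4): add — endpoints in different components.
C—F (5): skip — C and F already connected.
A—G (6): add — endpoints in different components.
A—D (7): add — endpoints in different components.
A—B (8): add — endpoints in different components.
MST edge set: {C—E, B—F, B—C, A—G, A—D, A—B}.
Of the listed edges, {C—E} are in the MST → 1.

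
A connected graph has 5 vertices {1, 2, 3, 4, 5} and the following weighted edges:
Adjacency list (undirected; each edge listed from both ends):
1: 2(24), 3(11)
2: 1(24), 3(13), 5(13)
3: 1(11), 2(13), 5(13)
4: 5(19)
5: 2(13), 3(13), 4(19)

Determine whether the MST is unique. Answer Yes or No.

No

Kruskal's algorithm — process edges by increasing weight (ties by edge label):
1—3 (11): add. Components now {1,3} {2} {4} {5}
2—3 (13): add. Components now {1,2,3} {4} {5}
2—5 (13): add. Components now {1,2,3,5} {4}
3—5 (13): skip — 3 and 5 already connected.
4—5 (19): add. Components now {1,2,3,4,5}
Non-tree edge 3—5 has weight 13, equal to the heaviest edge on its tree cycle — swapping gives another MST of the same weight. Not unique.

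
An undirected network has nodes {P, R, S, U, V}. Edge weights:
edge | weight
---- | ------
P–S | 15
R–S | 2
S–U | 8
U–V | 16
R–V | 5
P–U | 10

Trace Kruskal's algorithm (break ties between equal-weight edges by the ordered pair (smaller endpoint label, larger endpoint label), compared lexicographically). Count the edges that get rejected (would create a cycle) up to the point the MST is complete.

Kruskal's algorithm — process edges by increasing weight (ties by edge label):
R–S (2): add. Components now {U} {R,S} {V} {P}
R–V (5): add. Components now {U} {R,S,V} {P}
S–U (8): add. Components now {R,S,U,V} {P}
P–U (10): add. Components now {P,R,S,U,V}
Edges rejected before the tree was complete: 0.

0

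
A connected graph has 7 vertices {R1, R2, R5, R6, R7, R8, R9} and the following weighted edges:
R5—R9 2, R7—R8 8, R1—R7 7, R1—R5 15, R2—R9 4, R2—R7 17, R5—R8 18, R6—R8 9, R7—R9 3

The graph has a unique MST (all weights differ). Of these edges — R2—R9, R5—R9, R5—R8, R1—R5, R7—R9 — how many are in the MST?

Kruskal's algorithm — process edges by increasing weight (ties by edge label):
R5—R9 (2): add. Components now {R2} {R1} {R7} {R8} {R5,R9} {R6}
R7—R9 (3): add. Components now {R2} {R1} {R5,R7,R9} {R8} {R6}
R2—R9 (4): add. Components now {R2,R5,R7,R9} {R1} {R8} {R6}
R1—R7 (7): add. Components now {R1,R2,R5,R7,R9} {R8} {R6}
R7—R8 (8): add. Components now {R1,R2,R5,R7,R8,R9} {R6}
R6—R8 (9): add. Components now {R1,R2,R5,R6,R7,R8,R9}
MST edge set: {R5—R9, R7—R9, R2—R9, R1—R7, R7—R8, R6—R8}.
Of the listed edges, {R2—R9, R5—R9, R7—R9} are in the MST → 3.

3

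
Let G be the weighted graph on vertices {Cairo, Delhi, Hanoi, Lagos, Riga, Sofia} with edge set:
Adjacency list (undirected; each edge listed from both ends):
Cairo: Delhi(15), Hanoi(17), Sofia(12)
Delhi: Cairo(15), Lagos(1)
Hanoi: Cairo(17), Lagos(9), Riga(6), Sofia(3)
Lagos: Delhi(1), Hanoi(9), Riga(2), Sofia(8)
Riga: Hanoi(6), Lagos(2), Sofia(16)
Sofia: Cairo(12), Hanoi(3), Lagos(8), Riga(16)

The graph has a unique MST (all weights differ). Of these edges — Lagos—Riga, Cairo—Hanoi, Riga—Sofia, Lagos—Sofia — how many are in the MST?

Kruskal's algorithm — process edges by increasing weight (ties by edge label):
Delhi—Lagos (1): add — endpoints in different components.
Lagos—Riga (2): add — endpoints in different components.
Hanoi—Sofia (3): add — endpoints in different components.
Hanoi—Riga (6): add — endpoints in different components.
Lagos—Sofia (8): skip — Sofia and Lagos already connected.
Hanoi—Lagos (9): skip — Hanoi and Lagos already connected.
Cairo—Sofia (12): add — endpoints in different components.
MST edge set: {Delhi—Lagos, Lagos—Riga, Hanoi—Sofia, Hanoi—Riga, Cairo—Sofia}.
Of the listed edges, {Lagos—Riga} are in the MST → 1.

1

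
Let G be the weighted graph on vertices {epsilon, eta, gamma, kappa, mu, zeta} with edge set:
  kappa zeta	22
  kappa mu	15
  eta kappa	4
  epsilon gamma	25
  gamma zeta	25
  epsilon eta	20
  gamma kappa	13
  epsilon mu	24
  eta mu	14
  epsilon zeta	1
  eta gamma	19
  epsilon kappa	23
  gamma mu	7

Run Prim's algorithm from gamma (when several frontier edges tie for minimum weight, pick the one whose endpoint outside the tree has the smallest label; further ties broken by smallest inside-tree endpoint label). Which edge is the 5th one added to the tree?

Prim, starting at gamma.
Step 1: cheapest edge leaving the tree is gamma mu (7); add mu.
Step 2: cheapest edge leaving the tree is gamma kappa (13); add kappa.
Step 3: cheapest edge leaving the tree is eta kappa (4); add eta.
Step 4: cheapest edge leaving the tree is epsilon eta (20); add epsilon.
Step 5: cheapest edge leaving the tree is epsilon zeta (1); add zeta.
The 5th edge added is epsilon zeta.

epsilon-zeta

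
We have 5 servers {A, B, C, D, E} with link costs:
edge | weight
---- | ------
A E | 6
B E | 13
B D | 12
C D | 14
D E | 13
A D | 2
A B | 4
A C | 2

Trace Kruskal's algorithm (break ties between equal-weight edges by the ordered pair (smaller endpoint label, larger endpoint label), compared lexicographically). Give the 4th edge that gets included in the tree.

Sort edges by weight, then run Kruskal:
A C (2): add — endpoints in different components.
A D (2): add — endpoints in different components.
A B (4): add — endpoints in different components.
A E (6): add — endpoints in different components.
The 4th edge added is A E.

A-E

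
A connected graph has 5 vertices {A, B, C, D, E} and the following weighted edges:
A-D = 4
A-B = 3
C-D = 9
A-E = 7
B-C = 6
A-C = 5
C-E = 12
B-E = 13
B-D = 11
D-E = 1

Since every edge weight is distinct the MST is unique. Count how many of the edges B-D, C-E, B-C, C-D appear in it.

0

Sort edges by weight, then run Kruskal:
D-E (1): add — endpoints in different components.
A-B (3): add — endpoints in different components.
A-D (4): add — endpoints in different components.
A-C (5): add — endpoints in different components.
MST edge set: {D-E, A-B, A-D, A-C}.
Of the listed edges, {} are in the MST → 0.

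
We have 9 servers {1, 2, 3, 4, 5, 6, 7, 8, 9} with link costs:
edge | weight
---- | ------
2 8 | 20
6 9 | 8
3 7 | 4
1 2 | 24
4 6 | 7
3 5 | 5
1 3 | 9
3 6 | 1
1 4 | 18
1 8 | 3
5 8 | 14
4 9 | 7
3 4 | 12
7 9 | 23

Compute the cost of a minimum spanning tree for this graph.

Prim's algorithm from 1:
Step 1: cheapest edge leaving the tree is 1 8 (3); add 8.
Step 2: cheapest edge leaving the tree is 1 3 (9); add 3.
Step 3: cheapest edge leaving the tree is 3 6 (1); add 6.
Step 4: cheapest edge leaving the tree is 3 7 (4); add 7.
Step 5: cheapest edge leaving the tree is 3 5 (5); add 5.
Step 6: cheapest edge leaving the tree is 4 6 (7); add 4.
Step 7: cheapest edge leaving the tree is 4 9 (7); add 9.
Step 8: cheapest edge leaving the tree is 2 8 (20); add 2.
MST edges: 1 8, 1 3, 3 6, 3 7, 3 5, 4 6, 4 9, 2 8; total weight 3+9+1+4+5+7+7+20 = 56.

56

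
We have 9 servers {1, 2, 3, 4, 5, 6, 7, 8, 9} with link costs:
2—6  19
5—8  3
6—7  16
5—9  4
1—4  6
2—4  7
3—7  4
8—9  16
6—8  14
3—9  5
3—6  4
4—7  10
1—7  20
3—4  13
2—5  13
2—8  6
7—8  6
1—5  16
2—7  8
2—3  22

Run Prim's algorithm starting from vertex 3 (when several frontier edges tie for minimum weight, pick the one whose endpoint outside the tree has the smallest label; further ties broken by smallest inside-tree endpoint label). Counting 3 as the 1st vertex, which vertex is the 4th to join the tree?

Prim, starting at 3.
Step 1: cheapest edge leaving the tree is 3—6 (4); add 6.
Step 2: cheapest edge leaving the tree is 3—7 (4); add 7.
Step 3: cheapest edge leaving the tree is 3—9 (5); add 9.
Step 4: cheapest edge leaving the tree is 5—9 (4); add 5.
Step 5: cheapest edge leaving the tree is 5—8 (3); add 8.
Step 6: cheapest edge leaving the tree is 2—8 (6); add 2.
Step 7: cheapest edge leaving the tree is 2—4 (7); add 4.
Step 8: cheapest edge leaving the tree is 1—4 (6); add 1.
Vertex order: 3, 6, 7, 9, 5, 8, 2, 4, 1. The 4th vertex is 9.

9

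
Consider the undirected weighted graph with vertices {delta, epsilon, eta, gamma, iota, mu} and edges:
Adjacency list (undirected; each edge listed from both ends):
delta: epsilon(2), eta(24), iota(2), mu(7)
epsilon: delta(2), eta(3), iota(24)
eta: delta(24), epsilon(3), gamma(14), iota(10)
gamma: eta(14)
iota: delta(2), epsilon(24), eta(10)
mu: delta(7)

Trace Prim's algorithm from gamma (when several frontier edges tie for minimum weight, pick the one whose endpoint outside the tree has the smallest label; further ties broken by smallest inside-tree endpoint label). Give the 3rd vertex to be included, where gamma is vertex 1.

epsilon

Prim, starting at gamma.
Step 1: cheapest edge leaving the tree is eta-gamma (14); add eta.
Step 2: cheapest edge leaving the tree is epsilon-eta (3); add epsilon.
Step 3: cheapest edge leaving the tree is delta-epsilon (2); add delta.
Step 4: cheapest edge leaving the tree is delta-iota (2); add iota.
Step 5: cheapest edge leaving the tree is delta-mu (7); add mu.
Vertex order: gamma, eta, epsilon, delta, iota, mu. The 3rd vertex is epsilon.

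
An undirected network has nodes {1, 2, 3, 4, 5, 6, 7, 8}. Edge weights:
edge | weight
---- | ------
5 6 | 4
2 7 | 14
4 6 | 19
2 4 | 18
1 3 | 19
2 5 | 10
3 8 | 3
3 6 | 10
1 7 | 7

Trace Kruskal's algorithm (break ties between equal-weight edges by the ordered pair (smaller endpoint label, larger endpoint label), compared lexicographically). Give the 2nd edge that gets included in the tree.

Kruskal's algorithm — process edges by increasing weight (ties by edge label):
3 8 (3): add — endpoints in different components.
5 6 (4): add — endpoints in different components.
1 7 (7): add — endpoints in different components.
2 5 (10): add — endpoints in different components.
3 6 (10): add — endpoints in different components.
2 7 (14): add — endpoints in different components.
2 4 (18): add — endpoints in different components.
The 2nd edge added is 5 6.

5-6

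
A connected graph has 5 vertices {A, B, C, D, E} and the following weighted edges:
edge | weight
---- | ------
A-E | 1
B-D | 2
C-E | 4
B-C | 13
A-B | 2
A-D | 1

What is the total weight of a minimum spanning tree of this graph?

Grow the tree from E using Prim:
Step 1: frontier [A-E 1, C-E 4] → take A-E (1); add A.
Step 2: frontier [A-D 1, A-B 2, C-E 4] → take A-D (1); add D.
Step 3: frontier [A-B 2, B-D 2, C-E 4] → take A-B (2); add B.
Step 4: frontier [B-C 13, C-E 4] → take C-E (4); add C.
MST edges: A-E, A-D, A-B, C-E; total weight 1+1+2+4 = 8.

8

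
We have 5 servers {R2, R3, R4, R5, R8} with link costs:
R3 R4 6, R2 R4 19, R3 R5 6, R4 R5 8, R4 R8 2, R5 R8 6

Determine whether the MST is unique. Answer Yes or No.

Sort edges by weight, then run Kruskal:
R4 R8 (2): add. Components now {R5} {R4,R8} {R2} {R3}
R3 R4 (6): add. Components now {R5} {R3,R4,R8} {R2}
R3 R5 (6): add. Components now {R3,R4,R5,R8} {R2}
R5 R8 (6): skip — R5 and R8 already connected.
R4 R5 (8): skip — R5 and R4 already connected.
R2 R4 (19): add. Components now {R2,R3,R4,R5,R8}
Non-tree edge R5 R8 has weight 6, equal to the heaviest edge on its tree cycle — swapping gives another MST of the same weight. Not unique.

No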